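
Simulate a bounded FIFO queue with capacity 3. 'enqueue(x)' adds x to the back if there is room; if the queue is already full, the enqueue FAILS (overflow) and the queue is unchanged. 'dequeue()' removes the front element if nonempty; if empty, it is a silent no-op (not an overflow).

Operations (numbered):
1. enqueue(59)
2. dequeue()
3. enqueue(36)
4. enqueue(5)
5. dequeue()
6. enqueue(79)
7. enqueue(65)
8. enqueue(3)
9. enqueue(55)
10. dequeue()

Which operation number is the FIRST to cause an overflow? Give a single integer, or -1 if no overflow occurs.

1. enqueue(59): size=1
2. dequeue(): size=0
3. enqueue(36): size=1
4. enqueue(5): size=2
5. dequeue(): size=1
6. enqueue(79): size=2
7. enqueue(65): size=3
8. enqueue(3): size=3=cap → OVERFLOW (fail)
9. enqueue(55): size=3=cap → OVERFLOW (fail)
10. dequeue(): size=2

Answer: 8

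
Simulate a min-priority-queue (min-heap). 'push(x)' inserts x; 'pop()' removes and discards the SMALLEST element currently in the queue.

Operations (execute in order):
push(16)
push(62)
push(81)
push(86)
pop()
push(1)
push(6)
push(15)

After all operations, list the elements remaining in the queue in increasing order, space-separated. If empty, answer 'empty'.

push(16): heap contents = [16]
push(62): heap contents = [16, 62]
push(81): heap contents = [16, 62, 81]
push(86): heap contents = [16, 62, 81, 86]
pop() → 16: heap contents = [62, 81, 86]
push(1): heap contents = [1, 62, 81, 86]
push(6): heap contents = [1, 6, 62, 81, 86]
push(15): heap contents = [1, 6, 15, 62, 81, 86]

Answer: 1 6 15 62 81 86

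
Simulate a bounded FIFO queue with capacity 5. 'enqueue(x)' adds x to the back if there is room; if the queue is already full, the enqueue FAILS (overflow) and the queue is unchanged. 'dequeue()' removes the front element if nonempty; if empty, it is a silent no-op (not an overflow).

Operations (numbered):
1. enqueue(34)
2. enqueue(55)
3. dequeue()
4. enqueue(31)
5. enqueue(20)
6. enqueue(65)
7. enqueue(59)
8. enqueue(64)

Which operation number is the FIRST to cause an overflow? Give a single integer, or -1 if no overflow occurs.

Answer: 8

Derivation:
1. enqueue(34): size=1
2. enqueue(55): size=2
3. dequeue(): size=1
4. enqueue(31): size=2
5. enqueue(20): size=3
6. enqueue(65): size=4
7. enqueue(59): size=5
8. enqueue(64): size=5=cap → OVERFLOW (fail)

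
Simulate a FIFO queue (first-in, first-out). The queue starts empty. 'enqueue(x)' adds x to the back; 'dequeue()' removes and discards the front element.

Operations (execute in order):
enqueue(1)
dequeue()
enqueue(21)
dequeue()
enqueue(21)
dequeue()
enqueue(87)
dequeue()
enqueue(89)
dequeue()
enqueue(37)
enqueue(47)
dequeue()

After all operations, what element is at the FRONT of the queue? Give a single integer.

Answer: 47

Derivation:
enqueue(1): queue = [1]
dequeue(): queue = []
enqueue(21): queue = [21]
dequeue(): queue = []
enqueue(21): queue = [21]
dequeue(): queue = []
enqueue(87): queue = [87]
dequeue(): queue = []
enqueue(89): queue = [89]
dequeue(): queue = []
enqueue(37): queue = [37]
enqueue(47): queue = [37, 47]
dequeue(): queue = [47]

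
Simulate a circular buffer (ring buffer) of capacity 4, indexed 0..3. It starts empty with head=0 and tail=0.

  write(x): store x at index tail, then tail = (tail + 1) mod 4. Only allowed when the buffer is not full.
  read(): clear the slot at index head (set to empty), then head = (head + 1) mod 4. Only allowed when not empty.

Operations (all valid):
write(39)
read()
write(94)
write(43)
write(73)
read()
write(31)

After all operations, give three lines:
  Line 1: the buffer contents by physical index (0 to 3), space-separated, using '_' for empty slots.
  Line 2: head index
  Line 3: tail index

Answer: 31 _ 43 73
2
1

Derivation:
write(39): buf=[39 _ _ _], head=0, tail=1, size=1
read(): buf=[_ _ _ _], head=1, tail=1, size=0
write(94): buf=[_ 94 _ _], head=1, tail=2, size=1
write(43): buf=[_ 94 43 _], head=1, tail=3, size=2
write(73): buf=[_ 94 43 73], head=1, tail=0, size=3
read(): buf=[_ _ 43 73], head=2, tail=0, size=2
write(31): buf=[31 _ 43 73], head=2, tail=1, size=3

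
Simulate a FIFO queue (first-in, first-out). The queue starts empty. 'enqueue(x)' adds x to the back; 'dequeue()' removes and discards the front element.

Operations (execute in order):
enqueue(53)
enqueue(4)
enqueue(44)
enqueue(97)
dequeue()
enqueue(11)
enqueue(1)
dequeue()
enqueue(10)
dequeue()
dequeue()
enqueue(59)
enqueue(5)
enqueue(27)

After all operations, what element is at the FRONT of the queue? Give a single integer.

Answer: 11

Derivation:
enqueue(53): queue = [53]
enqueue(4): queue = [53, 4]
enqueue(44): queue = [53, 4, 44]
enqueue(97): queue = [53, 4, 44, 97]
dequeue(): queue = [4, 44, 97]
enqueue(11): queue = [4, 44, 97, 11]
enqueue(1): queue = [4, 44, 97, 11, 1]
dequeue(): queue = [44, 97, 11, 1]
enqueue(10): queue = [44, 97, 11, 1, 10]
dequeue(): queue = [97, 11, 1, 10]
dequeue(): queue = [11, 1, 10]
enqueue(59): queue = [11, 1, 10, 59]
enqueue(5): queue = [11, 1, 10, 59, 5]
enqueue(27): queue = [11, 1, 10, 59, 5, 27]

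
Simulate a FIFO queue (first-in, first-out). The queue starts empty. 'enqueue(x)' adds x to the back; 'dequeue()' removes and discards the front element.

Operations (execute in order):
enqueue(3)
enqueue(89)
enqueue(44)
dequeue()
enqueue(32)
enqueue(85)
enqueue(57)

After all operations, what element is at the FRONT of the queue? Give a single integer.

Answer: 89

Derivation:
enqueue(3): queue = [3]
enqueue(89): queue = [3, 89]
enqueue(44): queue = [3, 89, 44]
dequeue(): queue = [89, 44]
enqueue(32): queue = [89, 44, 32]
enqueue(85): queue = [89, 44, 32, 85]
enqueue(57): queue = [89, 44, 32, 85, 57]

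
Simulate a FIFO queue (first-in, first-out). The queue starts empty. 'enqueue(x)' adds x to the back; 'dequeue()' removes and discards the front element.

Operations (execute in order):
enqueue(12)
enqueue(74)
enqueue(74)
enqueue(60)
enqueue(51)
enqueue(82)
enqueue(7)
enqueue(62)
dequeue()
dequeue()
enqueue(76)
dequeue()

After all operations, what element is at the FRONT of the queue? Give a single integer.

Answer: 60

Derivation:
enqueue(12): queue = [12]
enqueue(74): queue = [12, 74]
enqueue(74): queue = [12, 74, 74]
enqueue(60): queue = [12, 74, 74, 60]
enqueue(51): queue = [12, 74, 74, 60, 51]
enqueue(82): queue = [12, 74, 74, 60, 51, 82]
enqueue(7): queue = [12, 74, 74, 60, 51, 82, 7]
enqueue(62): queue = [12, 74, 74, 60, 51, 82, 7, 62]
dequeue(): queue = [74, 74, 60, 51, 82, 7, 62]
dequeue(): queue = [74, 60, 51, 82, 7, 62]
enqueue(76): queue = [74, 60, 51, 82, 7, 62, 76]
dequeue(): queue = [60, 51, 82, 7, 62, 76]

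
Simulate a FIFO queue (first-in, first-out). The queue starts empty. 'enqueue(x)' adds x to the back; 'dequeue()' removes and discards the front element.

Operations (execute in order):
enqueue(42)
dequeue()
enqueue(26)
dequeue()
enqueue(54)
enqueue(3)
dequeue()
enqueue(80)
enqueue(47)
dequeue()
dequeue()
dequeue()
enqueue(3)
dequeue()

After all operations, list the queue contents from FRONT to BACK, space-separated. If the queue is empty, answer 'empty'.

enqueue(42): [42]
dequeue(): []
enqueue(26): [26]
dequeue(): []
enqueue(54): [54]
enqueue(3): [54, 3]
dequeue(): [3]
enqueue(80): [3, 80]
enqueue(47): [3, 80, 47]
dequeue(): [80, 47]
dequeue(): [47]
dequeue(): []
enqueue(3): [3]
dequeue(): []

Answer: empty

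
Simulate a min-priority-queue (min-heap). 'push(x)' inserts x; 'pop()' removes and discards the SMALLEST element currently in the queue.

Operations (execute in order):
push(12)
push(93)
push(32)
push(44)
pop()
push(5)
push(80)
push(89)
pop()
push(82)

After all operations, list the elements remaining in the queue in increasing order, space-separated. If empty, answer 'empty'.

push(12): heap contents = [12]
push(93): heap contents = [12, 93]
push(32): heap contents = [12, 32, 93]
push(44): heap contents = [12, 32, 44, 93]
pop() → 12: heap contents = [32, 44, 93]
push(5): heap contents = [5, 32, 44, 93]
push(80): heap contents = [5, 32, 44, 80, 93]
push(89): heap contents = [5, 32, 44, 80, 89, 93]
pop() → 5: heap contents = [32, 44, 80, 89, 93]
push(82): heap contents = [32, 44, 80, 82, 89, 93]

Answer: 32 44 80 82 89 93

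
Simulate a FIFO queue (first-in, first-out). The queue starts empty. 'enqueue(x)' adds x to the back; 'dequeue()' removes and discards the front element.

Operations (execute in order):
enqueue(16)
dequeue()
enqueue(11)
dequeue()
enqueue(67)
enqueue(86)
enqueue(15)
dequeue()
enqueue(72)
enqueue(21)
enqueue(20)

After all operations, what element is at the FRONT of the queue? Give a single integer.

Answer: 86

Derivation:
enqueue(16): queue = [16]
dequeue(): queue = []
enqueue(11): queue = [11]
dequeue(): queue = []
enqueue(67): queue = [67]
enqueue(86): queue = [67, 86]
enqueue(15): queue = [67, 86, 15]
dequeue(): queue = [86, 15]
enqueue(72): queue = [86, 15, 72]
enqueue(21): queue = [86, 15, 72, 21]
enqueue(20): queue = [86, 15, 72, 21, 20]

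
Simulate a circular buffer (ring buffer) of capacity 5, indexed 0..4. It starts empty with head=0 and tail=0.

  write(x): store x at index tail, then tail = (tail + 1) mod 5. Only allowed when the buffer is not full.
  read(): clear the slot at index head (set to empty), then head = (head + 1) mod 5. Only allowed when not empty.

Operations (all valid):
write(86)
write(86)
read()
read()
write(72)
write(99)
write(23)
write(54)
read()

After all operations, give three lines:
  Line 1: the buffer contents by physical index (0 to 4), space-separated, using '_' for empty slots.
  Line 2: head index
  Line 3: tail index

Answer: 54 _ _ 99 23
3
1

Derivation:
write(86): buf=[86 _ _ _ _], head=0, tail=1, size=1
write(86): buf=[86 86 _ _ _], head=0, tail=2, size=2
read(): buf=[_ 86 _ _ _], head=1, tail=2, size=1
read(): buf=[_ _ _ _ _], head=2, tail=2, size=0
write(72): buf=[_ _ 72 _ _], head=2, tail=3, size=1
write(99): buf=[_ _ 72 99 _], head=2, tail=4, size=2
write(23): buf=[_ _ 72 99 23], head=2, tail=0, size=3
write(54): buf=[54 _ 72 99 23], head=2, tail=1, size=4
read(): buf=[54 _ _ 99 23], head=3, tail=1, size=3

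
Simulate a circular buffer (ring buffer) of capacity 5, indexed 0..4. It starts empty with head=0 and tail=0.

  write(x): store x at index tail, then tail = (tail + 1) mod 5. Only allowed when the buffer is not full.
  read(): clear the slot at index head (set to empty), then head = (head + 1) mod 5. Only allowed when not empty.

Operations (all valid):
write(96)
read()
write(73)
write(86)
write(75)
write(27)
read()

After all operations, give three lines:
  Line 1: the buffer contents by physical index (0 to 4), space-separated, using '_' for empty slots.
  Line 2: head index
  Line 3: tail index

Answer: _ _ 86 75 27
2
0

Derivation:
write(96): buf=[96 _ _ _ _], head=0, tail=1, size=1
read(): buf=[_ _ _ _ _], head=1, tail=1, size=0
write(73): buf=[_ 73 _ _ _], head=1, tail=2, size=1
write(86): buf=[_ 73 86 _ _], head=1, tail=3, size=2
write(75): buf=[_ 73 86 75 _], head=1, tail=4, size=3
write(27): buf=[_ 73 86 75 27], head=1, tail=0, size=4
read(): buf=[_ _ 86 75 27], head=2, tail=0, size=3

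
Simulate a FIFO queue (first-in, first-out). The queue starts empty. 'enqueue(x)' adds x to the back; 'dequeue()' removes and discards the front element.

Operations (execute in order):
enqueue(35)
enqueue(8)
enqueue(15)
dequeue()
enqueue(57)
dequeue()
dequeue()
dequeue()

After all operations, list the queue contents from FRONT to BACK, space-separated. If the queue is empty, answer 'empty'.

Answer: empty

Derivation:
enqueue(35): [35]
enqueue(8): [35, 8]
enqueue(15): [35, 8, 15]
dequeue(): [8, 15]
enqueue(57): [8, 15, 57]
dequeue(): [15, 57]
dequeue(): [57]
dequeue(): []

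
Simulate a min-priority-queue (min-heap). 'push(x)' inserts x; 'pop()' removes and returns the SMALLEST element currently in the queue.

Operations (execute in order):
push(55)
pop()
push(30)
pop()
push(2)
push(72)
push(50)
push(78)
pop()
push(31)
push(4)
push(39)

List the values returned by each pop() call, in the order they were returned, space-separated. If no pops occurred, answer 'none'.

Answer: 55 30 2

Derivation:
push(55): heap contents = [55]
pop() → 55: heap contents = []
push(30): heap contents = [30]
pop() → 30: heap contents = []
push(2): heap contents = [2]
push(72): heap contents = [2, 72]
push(50): heap contents = [2, 50, 72]
push(78): heap contents = [2, 50, 72, 78]
pop() → 2: heap contents = [50, 72, 78]
push(31): heap contents = [31, 50, 72, 78]
push(4): heap contents = [4, 31, 50, 72, 78]
push(39): heap contents = [4, 31, 39, 50, 72, 78]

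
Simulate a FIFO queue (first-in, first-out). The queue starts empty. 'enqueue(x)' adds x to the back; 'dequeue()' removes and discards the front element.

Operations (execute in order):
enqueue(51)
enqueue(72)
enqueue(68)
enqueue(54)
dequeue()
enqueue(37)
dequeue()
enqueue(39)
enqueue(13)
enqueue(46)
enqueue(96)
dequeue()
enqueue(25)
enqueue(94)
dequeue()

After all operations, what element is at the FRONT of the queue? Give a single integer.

enqueue(51): queue = [51]
enqueue(72): queue = [51, 72]
enqueue(68): queue = [51, 72, 68]
enqueue(54): queue = [51, 72, 68, 54]
dequeue(): queue = [72, 68, 54]
enqueue(37): queue = [72, 68, 54, 37]
dequeue(): queue = [68, 54, 37]
enqueue(39): queue = [68, 54, 37, 39]
enqueue(13): queue = [68, 54, 37, 39, 13]
enqueue(46): queue = [68, 54, 37, 39, 13, 46]
enqueue(96): queue = [68, 54, 37, 39, 13, 46, 96]
dequeue(): queue = [54, 37, 39, 13, 46, 96]
enqueue(25): queue = [54, 37, 39, 13, 46, 96, 25]
enqueue(94): queue = [54, 37, 39, 13, 46, 96, 25, 94]
dequeue(): queue = [37, 39, 13, 46, 96, 25, 94]

Answer: 37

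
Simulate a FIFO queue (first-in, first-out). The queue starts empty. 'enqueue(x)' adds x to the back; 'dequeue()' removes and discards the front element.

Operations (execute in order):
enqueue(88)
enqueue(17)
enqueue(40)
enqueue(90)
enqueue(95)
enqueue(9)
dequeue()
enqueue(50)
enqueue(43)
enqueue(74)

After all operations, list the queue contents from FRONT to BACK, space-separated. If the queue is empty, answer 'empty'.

Answer: 17 40 90 95 9 50 43 74

Derivation:
enqueue(88): [88]
enqueue(17): [88, 17]
enqueue(40): [88, 17, 40]
enqueue(90): [88, 17, 40, 90]
enqueue(95): [88, 17, 40, 90, 95]
enqueue(9): [88, 17, 40, 90, 95, 9]
dequeue(): [17, 40, 90, 95, 9]
enqueue(50): [17, 40, 90, 95, 9, 50]
enqueue(43): [17, 40, 90, 95, 9, 50, 43]
enqueue(74): [17, 40, 90, 95, 9, 50, 43, 74]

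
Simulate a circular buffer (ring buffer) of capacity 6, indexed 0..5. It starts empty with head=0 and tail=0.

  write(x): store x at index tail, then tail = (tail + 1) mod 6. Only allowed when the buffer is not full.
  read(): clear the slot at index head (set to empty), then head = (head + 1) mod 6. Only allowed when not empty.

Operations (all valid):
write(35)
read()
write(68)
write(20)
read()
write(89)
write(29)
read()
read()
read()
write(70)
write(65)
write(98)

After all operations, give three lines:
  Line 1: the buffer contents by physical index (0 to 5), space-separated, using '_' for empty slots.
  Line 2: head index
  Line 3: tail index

Answer: 65 98 _ _ _ 70
5
2

Derivation:
write(35): buf=[35 _ _ _ _ _], head=0, tail=1, size=1
read(): buf=[_ _ _ _ _ _], head=1, tail=1, size=0
write(68): buf=[_ 68 _ _ _ _], head=1, tail=2, size=1
write(20): buf=[_ 68 20 _ _ _], head=1, tail=3, size=2
read(): buf=[_ _ 20 _ _ _], head=2, tail=3, size=1
write(89): buf=[_ _ 20 89 _ _], head=2, tail=4, size=2
write(29): buf=[_ _ 20 89 29 _], head=2, tail=5, size=3
read(): buf=[_ _ _ 89 29 _], head=3, tail=5, size=2
read(): buf=[_ _ _ _ 29 _], head=4, tail=5, size=1
read(): buf=[_ _ _ _ _ _], head=5, tail=5, size=0
write(70): buf=[_ _ _ _ _ 70], head=5, tail=0, size=1
write(65): buf=[65 _ _ _ _ 70], head=5, tail=1, size=2
write(98): buf=[65 98 _ _ _ 70], head=5, tail=2, size=3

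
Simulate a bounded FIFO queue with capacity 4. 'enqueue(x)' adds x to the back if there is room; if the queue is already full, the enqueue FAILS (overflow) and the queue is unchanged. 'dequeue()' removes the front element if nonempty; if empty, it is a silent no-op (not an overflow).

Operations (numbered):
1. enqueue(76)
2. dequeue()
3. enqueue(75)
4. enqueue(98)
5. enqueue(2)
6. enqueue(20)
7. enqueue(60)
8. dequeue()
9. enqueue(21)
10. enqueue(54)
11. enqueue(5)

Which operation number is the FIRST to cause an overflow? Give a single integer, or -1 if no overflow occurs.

1. enqueue(76): size=1
2. dequeue(): size=0
3. enqueue(75): size=1
4. enqueue(98): size=2
5. enqueue(2): size=3
6. enqueue(20): size=4
7. enqueue(60): size=4=cap → OVERFLOW (fail)
8. dequeue(): size=3
9. enqueue(21): size=4
10. enqueue(54): size=4=cap → OVERFLOW (fail)
11. enqueue(5): size=4=cap → OVERFLOW (fail)

Answer: 7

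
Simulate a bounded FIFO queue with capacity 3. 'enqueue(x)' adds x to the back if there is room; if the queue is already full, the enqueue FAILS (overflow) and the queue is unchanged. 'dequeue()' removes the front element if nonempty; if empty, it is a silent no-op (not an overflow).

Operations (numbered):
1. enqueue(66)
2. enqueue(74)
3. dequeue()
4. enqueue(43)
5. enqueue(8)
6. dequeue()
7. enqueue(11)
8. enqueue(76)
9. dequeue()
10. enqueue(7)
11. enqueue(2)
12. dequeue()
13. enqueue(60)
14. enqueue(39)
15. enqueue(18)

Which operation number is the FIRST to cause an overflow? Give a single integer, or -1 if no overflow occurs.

1. enqueue(66): size=1
2. enqueue(74): size=2
3. dequeue(): size=1
4. enqueue(43): size=2
5. enqueue(8): size=3
6. dequeue(): size=2
7. enqueue(11): size=3
8. enqueue(76): size=3=cap → OVERFLOW (fail)
9. dequeue(): size=2
10. enqueue(7): size=3
11. enqueue(2): size=3=cap → OVERFLOW (fail)
12. dequeue(): size=2
13. enqueue(60): size=3
14. enqueue(39): size=3=cap → OVERFLOW (fail)
15. enqueue(18): size=3=cap → OVERFLOW (fail)

Answer: 8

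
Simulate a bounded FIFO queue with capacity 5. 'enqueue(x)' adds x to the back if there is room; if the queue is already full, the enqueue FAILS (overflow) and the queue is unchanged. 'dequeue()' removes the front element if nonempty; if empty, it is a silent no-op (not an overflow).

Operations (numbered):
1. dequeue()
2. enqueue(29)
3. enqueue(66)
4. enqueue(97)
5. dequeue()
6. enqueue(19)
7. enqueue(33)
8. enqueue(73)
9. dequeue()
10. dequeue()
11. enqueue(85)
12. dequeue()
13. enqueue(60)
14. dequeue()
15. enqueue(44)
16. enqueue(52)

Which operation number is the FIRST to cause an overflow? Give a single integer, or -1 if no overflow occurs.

1. dequeue(): empty, no-op, size=0
2. enqueue(29): size=1
3. enqueue(66): size=2
4. enqueue(97): size=3
5. dequeue(): size=2
6. enqueue(19): size=3
7. enqueue(33): size=4
8. enqueue(73): size=5
9. dequeue(): size=4
10. dequeue(): size=3
11. enqueue(85): size=4
12. dequeue(): size=3
13. enqueue(60): size=4
14. dequeue(): size=3
15. enqueue(44): size=4
16. enqueue(52): size=5

Answer: -1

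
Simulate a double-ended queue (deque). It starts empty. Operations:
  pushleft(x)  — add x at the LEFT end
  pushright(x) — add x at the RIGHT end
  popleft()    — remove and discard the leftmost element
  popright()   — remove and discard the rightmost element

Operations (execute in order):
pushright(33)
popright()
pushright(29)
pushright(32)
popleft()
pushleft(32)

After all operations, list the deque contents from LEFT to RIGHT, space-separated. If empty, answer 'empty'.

Answer: 32 32

Derivation:
pushright(33): [33]
popright(): []
pushright(29): [29]
pushright(32): [29, 32]
popleft(): [32]
pushleft(32): [32, 32]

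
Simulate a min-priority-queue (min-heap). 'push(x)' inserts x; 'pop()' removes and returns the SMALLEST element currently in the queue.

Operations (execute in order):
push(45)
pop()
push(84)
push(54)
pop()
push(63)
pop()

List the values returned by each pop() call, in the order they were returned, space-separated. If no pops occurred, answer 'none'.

push(45): heap contents = [45]
pop() → 45: heap contents = []
push(84): heap contents = [84]
push(54): heap contents = [54, 84]
pop() → 54: heap contents = [84]
push(63): heap contents = [63, 84]
pop() → 63: heap contents = [84]

Answer: 45 54 63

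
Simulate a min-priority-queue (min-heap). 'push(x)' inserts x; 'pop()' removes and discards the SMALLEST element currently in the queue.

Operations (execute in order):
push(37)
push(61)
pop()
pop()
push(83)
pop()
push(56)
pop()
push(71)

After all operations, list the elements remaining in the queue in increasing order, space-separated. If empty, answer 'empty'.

Answer: 71

Derivation:
push(37): heap contents = [37]
push(61): heap contents = [37, 61]
pop() → 37: heap contents = [61]
pop() → 61: heap contents = []
push(83): heap contents = [83]
pop() → 83: heap contents = []
push(56): heap contents = [56]
pop() → 56: heap contents = []
push(71): heap contents = [71]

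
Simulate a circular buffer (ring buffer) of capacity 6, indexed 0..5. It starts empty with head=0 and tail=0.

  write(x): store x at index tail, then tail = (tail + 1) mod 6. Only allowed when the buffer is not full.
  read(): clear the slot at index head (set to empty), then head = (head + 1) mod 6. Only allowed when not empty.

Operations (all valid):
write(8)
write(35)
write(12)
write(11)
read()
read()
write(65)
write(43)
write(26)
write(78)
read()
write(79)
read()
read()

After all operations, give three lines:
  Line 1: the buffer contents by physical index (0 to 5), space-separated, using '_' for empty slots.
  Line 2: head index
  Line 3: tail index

write(8): buf=[8 _ _ _ _ _], head=0, tail=1, size=1
write(35): buf=[8 35 _ _ _ _], head=0, tail=2, size=2
write(12): buf=[8 35 12 _ _ _], head=0, tail=3, size=3
write(11): buf=[8 35 12 11 _ _], head=0, tail=4, size=4
read(): buf=[_ 35 12 11 _ _], head=1, tail=4, size=3
read(): buf=[_ _ 12 11 _ _], head=2, tail=4, size=2
write(65): buf=[_ _ 12 11 65 _], head=2, tail=5, size=3
write(43): buf=[_ _ 12 11 65 43], head=2, tail=0, size=4
write(26): buf=[26 _ 12 11 65 43], head=2, tail=1, size=5
write(78): buf=[26 78 12 11 65 43], head=2, tail=2, size=6
read(): buf=[26 78 _ 11 65 43], head=3, tail=2, size=5
write(79): buf=[26 78 79 11 65 43], head=3, tail=3, size=6
read(): buf=[26 78 79 _ 65 43], head=4, tail=3, size=5
read(): buf=[26 78 79 _ _ 43], head=5, tail=3, size=4

Answer: 26 78 79 _ _ 43
5
3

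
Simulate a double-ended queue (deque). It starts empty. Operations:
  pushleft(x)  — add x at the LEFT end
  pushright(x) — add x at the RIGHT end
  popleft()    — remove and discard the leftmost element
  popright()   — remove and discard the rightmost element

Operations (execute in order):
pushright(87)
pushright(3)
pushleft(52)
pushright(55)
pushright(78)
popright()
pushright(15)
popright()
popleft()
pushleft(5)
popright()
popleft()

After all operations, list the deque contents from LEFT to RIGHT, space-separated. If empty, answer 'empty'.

pushright(87): [87]
pushright(3): [87, 3]
pushleft(52): [52, 87, 3]
pushright(55): [52, 87, 3, 55]
pushright(78): [52, 87, 3, 55, 78]
popright(): [52, 87, 3, 55]
pushright(15): [52, 87, 3, 55, 15]
popright(): [52, 87, 3, 55]
popleft(): [87, 3, 55]
pushleft(5): [5, 87, 3, 55]
popright(): [5, 87, 3]
popleft(): [87, 3]

Answer: 87 3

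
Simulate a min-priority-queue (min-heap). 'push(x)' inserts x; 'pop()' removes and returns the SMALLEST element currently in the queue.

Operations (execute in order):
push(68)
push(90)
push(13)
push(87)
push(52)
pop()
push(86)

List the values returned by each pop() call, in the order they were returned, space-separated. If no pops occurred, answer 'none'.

push(68): heap contents = [68]
push(90): heap contents = [68, 90]
push(13): heap contents = [13, 68, 90]
push(87): heap contents = [13, 68, 87, 90]
push(52): heap contents = [13, 52, 68, 87, 90]
pop() → 13: heap contents = [52, 68, 87, 90]
push(86): heap contents = [52, 68, 86, 87, 90]

Answer: 13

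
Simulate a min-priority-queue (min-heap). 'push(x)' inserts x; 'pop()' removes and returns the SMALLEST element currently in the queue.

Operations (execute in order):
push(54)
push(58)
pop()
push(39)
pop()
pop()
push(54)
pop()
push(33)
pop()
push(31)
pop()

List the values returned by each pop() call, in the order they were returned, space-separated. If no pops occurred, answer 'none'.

Answer: 54 39 58 54 33 31

Derivation:
push(54): heap contents = [54]
push(58): heap contents = [54, 58]
pop() → 54: heap contents = [58]
push(39): heap contents = [39, 58]
pop() → 39: heap contents = [58]
pop() → 58: heap contents = []
push(54): heap contents = [54]
pop() → 54: heap contents = []
push(33): heap contents = [33]
pop() → 33: heap contents = []
push(31): heap contents = [31]
pop() → 31: heap contents = []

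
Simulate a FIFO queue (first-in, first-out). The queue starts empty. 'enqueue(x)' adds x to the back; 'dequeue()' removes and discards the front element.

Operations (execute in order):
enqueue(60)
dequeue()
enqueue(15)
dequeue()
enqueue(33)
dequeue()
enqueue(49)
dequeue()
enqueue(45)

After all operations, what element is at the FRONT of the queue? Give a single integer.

Answer: 45

Derivation:
enqueue(60): queue = [60]
dequeue(): queue = []
enqueue(15): queue = [15]
dequeue(): queue = []
enqueue(33): queue = [33]
dequeue(): queue = []
enqueue(49): queue = [49]
dequeue(): queue = []
enqueue(45): queue = [45]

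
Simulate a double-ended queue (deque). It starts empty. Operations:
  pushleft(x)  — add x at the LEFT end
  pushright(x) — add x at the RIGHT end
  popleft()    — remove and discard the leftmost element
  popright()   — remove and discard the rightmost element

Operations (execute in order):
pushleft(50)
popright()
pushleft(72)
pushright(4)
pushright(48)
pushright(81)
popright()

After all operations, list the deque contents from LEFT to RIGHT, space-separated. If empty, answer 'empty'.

Answer: 72 4 48

Derivation:
pushleft(50): [50]
popright(): []
pushleft(72): [72]
pushright(4): [72, 4]
pushright(48): [72, 4, 48]
pushright(81): [72, 4, 48, 81]
popright(): [72, 4, 48]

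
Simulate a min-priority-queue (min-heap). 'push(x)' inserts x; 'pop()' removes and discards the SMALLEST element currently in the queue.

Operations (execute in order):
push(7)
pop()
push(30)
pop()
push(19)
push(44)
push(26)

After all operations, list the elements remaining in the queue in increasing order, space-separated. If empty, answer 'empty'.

Answer: 19 26 44

Derivation:
push(7): heap contents = [7]
pop() → 7: heap contents = []
push(30): heap contents = [30]
pop() → 30: heap contents = []
push(19): heap contents = [19]
push(44): heap contents = [19, 44]
push(26): heap contents = [19, 26, 44]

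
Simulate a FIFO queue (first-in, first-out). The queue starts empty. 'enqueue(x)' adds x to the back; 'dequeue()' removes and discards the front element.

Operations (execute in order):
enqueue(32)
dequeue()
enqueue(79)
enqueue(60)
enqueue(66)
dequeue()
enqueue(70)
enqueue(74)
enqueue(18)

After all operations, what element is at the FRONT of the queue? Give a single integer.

enqueue(32): queue = [32]
dequeue(): queue = []
enqueue(79): queue = [79]
enqueue(60): queue = [79, 60]
enqueue(66): queue = [79, 60, 66]
dequeue(): queue = [60, 66]
enqueue(70): queue = [60, 66, 70]
enqueue(74): queue = [60, 66, 70, 74]
enqueue(18): queue = [60, 66, 70, 74, 18]

Answer: 60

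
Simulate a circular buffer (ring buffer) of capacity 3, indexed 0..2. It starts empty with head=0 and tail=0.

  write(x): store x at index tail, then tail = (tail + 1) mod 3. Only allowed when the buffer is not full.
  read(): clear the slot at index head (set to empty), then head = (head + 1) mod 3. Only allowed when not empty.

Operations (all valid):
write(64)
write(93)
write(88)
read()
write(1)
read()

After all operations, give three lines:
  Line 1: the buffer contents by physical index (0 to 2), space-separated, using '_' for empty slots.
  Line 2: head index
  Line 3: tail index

write(64): buf=[64 _ _], head=0, tail=1, size=1
write(93): buf=[64 93 _], head=0, tail=2, size=2
write(88): buf=[64 93 88], head=0, tail=0, size=3
read(): buf=[_ 93 88], head=1, tail=0, size=2
write(1): buf=[1 93 88], head=1, tail=1, size=3
read(): buf=[1 _ 88], head=2, tail=1, size=2

Answer: 1 _ 88
2
1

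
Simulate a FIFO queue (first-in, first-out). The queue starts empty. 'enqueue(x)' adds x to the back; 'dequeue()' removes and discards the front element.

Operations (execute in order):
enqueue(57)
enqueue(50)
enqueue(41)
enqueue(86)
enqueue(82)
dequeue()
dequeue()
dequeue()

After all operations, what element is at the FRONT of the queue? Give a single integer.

Answer: 86

Derivation:
enqueue(57): queue = [57]
enqueue(50): queue = [57, 50]
enqueue(41): queue = [57, 50, 41]
enqueue(86): queue = [57, 50, 41, 86]
enqueue(82): queue = [57, 50, 41, 86, 82]
dequeue(): queue = [50, 41, 86, 82]
dequeue(): queue = [41, 86, 82]
dequeue(): queue = [86, 82]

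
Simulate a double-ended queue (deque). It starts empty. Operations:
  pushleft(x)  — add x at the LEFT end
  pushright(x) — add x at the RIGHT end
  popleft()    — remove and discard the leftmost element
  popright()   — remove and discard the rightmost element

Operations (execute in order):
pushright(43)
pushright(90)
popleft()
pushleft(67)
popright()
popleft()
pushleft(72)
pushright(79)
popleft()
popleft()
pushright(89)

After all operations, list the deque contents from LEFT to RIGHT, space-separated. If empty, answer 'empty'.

Answer: 89

Derivation:
pushright(43): [43]
pushright(90): [43, 90]
popleft(): [90]
pushleft(67): [67, 90]
popright(): [67]
popleft(): []
pushleft(72): [72]
pushright(79): [72, 79]
popleft(): [79]
popleft(): []
pushright(89): [89]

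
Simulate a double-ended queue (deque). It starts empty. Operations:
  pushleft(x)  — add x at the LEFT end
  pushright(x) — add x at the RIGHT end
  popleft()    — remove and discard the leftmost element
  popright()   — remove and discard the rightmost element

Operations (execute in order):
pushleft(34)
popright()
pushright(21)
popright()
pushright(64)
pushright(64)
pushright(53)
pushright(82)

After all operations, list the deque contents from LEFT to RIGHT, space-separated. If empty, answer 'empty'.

pushleft(34): [34]
popright(): []
pushright(21): [21]
popright(): []
pushright(64): [64]
pushright(64): [64, 64]
pushright(53): [64, 64, 53]
pushright(82): [64, 64, 53, 82]

Answer: 64 64 53 82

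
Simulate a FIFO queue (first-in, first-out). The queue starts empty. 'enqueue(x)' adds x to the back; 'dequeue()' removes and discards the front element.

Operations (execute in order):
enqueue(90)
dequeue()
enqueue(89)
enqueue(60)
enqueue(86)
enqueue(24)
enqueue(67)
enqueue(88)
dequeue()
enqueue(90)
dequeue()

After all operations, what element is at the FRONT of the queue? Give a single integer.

Answer: 86

Derivation:
enqueue(90): queue = [90]
dequeue(): queue = []
enqueue(89): queue = [89]
enqueue(60): queue = [89, 60]
enqueue(86): queue = [89, 60, 86]
enqueue(24): queue = [89, 60, 86, 24]
enqueue(67): queue = [89, 60, 86, 24, 67]
enqueue(88): queue = [89, 60, 86, 24, 67, 88]
dequeue(): queue = [60, 86, 24, 67, 88]
enqueue(90): queue = [60, 86, 24, 67, 88, 90]
dequeue(): queue = [86, 24, 67, 88, 90]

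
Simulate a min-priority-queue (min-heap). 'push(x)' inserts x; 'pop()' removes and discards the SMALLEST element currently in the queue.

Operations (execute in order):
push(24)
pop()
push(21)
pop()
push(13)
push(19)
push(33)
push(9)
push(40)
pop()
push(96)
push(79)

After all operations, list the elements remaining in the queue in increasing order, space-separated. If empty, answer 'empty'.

Answer: 13 19 33 40 79 96

Derivation:
push(24): heap contents = [24]
pop() → 24: heap contents = []
push(21): heap contents = [21]
pop() → 21: heap contents = []
push(13): heap contents = [13]
push(19): heap contents = [13, 19]
push(33): heap contents = [13, 19, 33]
push(9): heap contents = [9, 13, 19, 33]
push(40): heap contents = [9, 13, 19, 33, 40]
pop() → 9: heap contents = [13, 19, 33, 40]
push(96): heap contents = [13, 19, 33, 40, 96]
push(79): heap contents = [13, 19, 33, 40, 79, 96]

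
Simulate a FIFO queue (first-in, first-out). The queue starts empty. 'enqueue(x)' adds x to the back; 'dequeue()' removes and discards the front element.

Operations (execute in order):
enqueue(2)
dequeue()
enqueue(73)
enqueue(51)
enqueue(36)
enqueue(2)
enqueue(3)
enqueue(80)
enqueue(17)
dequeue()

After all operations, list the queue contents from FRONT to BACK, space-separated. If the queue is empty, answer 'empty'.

enqueue(2): [2]
dequeue(): []
enqueue(73): [73]
enqueue(51): [73, 51]
enqueue(36): [73, 51, 36]
enqueue(2): [73, 51, 36, 2]
enqueue(3): [73, 51, 36, 2, 3]
enqueue(80): [73, 51, 36, 2, 3, 80]
enqueue(17): [73, 51, 36, 2, 3, 80, 17]
dequeue(): [51, 36, 2, 3, 80, 17]

Answer: 51 36 2 3 80 17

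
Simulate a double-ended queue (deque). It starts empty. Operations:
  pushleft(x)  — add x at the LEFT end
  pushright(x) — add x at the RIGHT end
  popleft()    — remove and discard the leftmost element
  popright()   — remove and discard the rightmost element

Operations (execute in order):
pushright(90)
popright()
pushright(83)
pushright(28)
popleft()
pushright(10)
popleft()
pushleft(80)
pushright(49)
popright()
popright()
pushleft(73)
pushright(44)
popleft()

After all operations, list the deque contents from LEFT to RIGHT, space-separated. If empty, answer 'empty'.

pushright(90): [90]
popright(): []
pushright(83): [83]
pushright(28): [83, 28]
popleft(): [28]
pushright(10): [28, 10]
popleft(): [10]
pushleft(80): [80, 10]
pushright(49): [80, 10, 49]
popright(): [80, 10]
popright(): [80]
pushleft(73): [73, 80]
pushright(44): [73, 80, 44]
popleft(): [80, 44]

Answer: 80 44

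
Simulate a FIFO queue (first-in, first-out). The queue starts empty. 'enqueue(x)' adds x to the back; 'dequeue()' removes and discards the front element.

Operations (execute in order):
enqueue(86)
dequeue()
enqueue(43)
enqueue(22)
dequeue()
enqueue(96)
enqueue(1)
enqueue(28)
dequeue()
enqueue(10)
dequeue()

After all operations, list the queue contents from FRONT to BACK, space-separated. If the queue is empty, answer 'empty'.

Answer: 1 28 10

Derivation:
enqueue(86): [86]
dequeue(): []
enqueue(43): [43]
enqueue(22): [43, 22]
dequeue(): [22]
enqueue(96): [22, 96]
enqueue(1): [22, 96, 1]
enqueue(28): [22, 96, 1, 28]
dequeue(): [96, 1, 28]
enqueue(10): [96, 1, 28, 10]
dequeue(): [1, 28, 10]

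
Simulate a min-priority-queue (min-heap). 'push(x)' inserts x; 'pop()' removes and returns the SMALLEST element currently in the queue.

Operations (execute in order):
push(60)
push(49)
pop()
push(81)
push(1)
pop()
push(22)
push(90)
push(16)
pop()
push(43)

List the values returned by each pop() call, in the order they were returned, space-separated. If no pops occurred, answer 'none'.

push(60): heap contents = [60]
push(49): heap contents = [49, 60]
pop() → 49: heap contents = [60]
push(81): heap contents = [60, 81]
push(1): heap contents = [1, 60, 81]
pop() → 1: heap contents = [60, 81]
push(22): heap contents = [22, 60, 81]
push(90): heap contents = [22, 60, 81, 90]
push(16): heap contents = [16, 22, 60, 81, 90]
pop() → 16: heap contents = [22, 60, 81, 90]
push(43): heap contents = [22, 43, 60, 81, 90]

Answer: 49 1 16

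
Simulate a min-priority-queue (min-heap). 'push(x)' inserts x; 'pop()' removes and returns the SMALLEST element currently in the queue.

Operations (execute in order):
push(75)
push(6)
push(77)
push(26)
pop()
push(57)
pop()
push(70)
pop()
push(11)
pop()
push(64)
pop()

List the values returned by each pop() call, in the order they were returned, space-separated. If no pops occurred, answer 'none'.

push(75): heap contents = [75]
push(6): heap contents = [6, 75]
push(77): heap contents = [6, 75, 77]
push(26): heap contents = [6, 26, 75, 77]
pop() → 6: heap contents = [26, 75, 77]
push(57): heap contents = [26, 57, 75, 77]
pop() → 26: heap contents = [57, 75, 77]
push(70): heap contents = [57, 70, 75, 77]
pop() → 57: heap contents = [70, 75, 77]
push(11): heap contents = [11, 70, 75, 77]
pop() → 11: heap contents = [70, 75, 77]
push(64): heap contents = [64, 70, 75, 77]
pop() → 64: heap contents = [70, 75, 77]

Answer: 6 26 57 11 64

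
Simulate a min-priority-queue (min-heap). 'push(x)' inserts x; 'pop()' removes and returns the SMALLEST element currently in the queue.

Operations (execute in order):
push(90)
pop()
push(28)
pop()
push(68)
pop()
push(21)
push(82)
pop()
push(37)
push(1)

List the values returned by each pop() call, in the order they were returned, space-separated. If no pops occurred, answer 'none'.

Answer: 90 28 68 21

Derivation:
push(90): heap contents = [90]
pop() → 90: heap contents = []
push(28): heap contents = [28]
pop() → 28: heap contents = []
push(68): heap contents = [68]
pop() → 68: heap contents = []
push(21): heap contents = [21]
push(82): heap contents = [21, 82]
pop() → 21: heap contents = [82]
push(37): heap contents = [37, 82]
push(1): heap contents = [1, 37, 82]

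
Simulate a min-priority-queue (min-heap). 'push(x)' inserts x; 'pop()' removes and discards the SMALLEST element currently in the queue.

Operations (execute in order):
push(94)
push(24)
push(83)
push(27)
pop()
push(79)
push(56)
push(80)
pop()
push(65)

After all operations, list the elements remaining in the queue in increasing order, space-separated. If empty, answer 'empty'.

push(94): heap contents = [94]
push(24): heap contents = [24, 94]
push(83): heap contents = [24, 83, 94]
push(27): heap contents = [24, 27, 83, 94]
pop() → 24: heap contents = [27, 83, 94]
push(79): heap contents = [27, 79, 83, 94]
push(56): heap contents = [27, 56, 79, 83, 94]
push(80): heap contents = [27, 56, 79, 80, 83, 94]
pop() → 27: heap contents = [56, 79, 80, 83, 94]
push(65): heap contents = [56, 65, 79, 80, 83, 94]

Answer: 56 65 79 80 83 94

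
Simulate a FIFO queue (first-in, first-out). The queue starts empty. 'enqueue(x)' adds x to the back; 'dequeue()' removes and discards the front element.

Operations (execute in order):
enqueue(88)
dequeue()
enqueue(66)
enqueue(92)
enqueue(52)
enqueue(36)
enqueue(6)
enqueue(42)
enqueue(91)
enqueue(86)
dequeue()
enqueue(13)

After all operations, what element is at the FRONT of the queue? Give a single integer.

enqueue(88): queue = [88]
dequeue(): queue = []
enqueue(66): queue = [66]
enqueue(92): queue = [66, 92]
enqueue(52): queue = [66, 92, 52]
enqueue(36): queue = [66, 92, 52, 36]
enqueue(6): queue = [66, 92, 52, 36, 6]
enqueue(42): queue = [66, 92, 52, 36, 6, 42]
enqueue(91): queue = [66, 92, 52, 36, 6, 42, 91]
enqueue(86): queue = [66, 92, 52, 36, 6, 42, 91, 86]
dequeue(): queue = [92, 52, 36, 6, 42, 91, 86]
enqueue(13): queue = [92, 52, 36, 6, 42, 91, 86, 13]

Answer: 92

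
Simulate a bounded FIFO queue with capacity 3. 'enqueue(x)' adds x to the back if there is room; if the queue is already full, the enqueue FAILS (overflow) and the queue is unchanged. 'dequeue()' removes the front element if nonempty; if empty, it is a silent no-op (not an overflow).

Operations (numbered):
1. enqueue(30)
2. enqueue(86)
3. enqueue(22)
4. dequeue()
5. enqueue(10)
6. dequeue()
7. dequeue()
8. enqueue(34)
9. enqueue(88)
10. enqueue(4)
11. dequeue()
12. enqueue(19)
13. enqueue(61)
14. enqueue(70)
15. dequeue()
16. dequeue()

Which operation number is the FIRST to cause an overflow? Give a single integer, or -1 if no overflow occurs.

1. enqueue(30): size=1
2. enqueue(86): size=2
3. enqueue(22): size=3
4. dequeue(): size=2
5. enqueue(10): size=3
6. dequeue(): size=2
7. dequeue(): size=1
8. enqueue(34): size=2
9. enqueue(88): size=3
10. enqueue(4): size=3=cap → OVERFLOW (fail)
11. dequeue(): size=2
12. enqueue(19): size=3
13. enqueue(61): size=3=cap → OVERFLOW (fail)
14. enqueue(70): size=3=cap → OVERFLOW (fail)
15. dequeue(): size=2
16. dequeue(): size=1

Answer: 10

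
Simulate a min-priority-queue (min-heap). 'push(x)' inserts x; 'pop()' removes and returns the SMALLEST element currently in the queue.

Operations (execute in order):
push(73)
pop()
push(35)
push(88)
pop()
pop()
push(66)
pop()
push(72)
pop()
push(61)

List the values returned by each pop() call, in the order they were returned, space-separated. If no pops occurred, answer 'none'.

Answer: 73 35 88 66 72

Derivation:
push(73): heap contents = [73]
pop() → 73: heap contents = []
push(35): heap contents = [35]
push(88): heap contents = [35, 88]
pop() → 35: heap contents = [88]
pop() → 88: heap contents = []
push(66): heap contents = [66]
pop() → 66: heap contents = []
push(72): heap contents = [72]
pop() → 72: heap contents = []
push(61): heap contents = [61]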